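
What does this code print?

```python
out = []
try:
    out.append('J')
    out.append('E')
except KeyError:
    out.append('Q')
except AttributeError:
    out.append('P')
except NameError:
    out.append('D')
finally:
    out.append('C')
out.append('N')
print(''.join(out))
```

Execution trace: 'J' (try body) → 'E' (try body, no exception) → 'C' (finally) → 'N' (after the try/except). Output: JECN

Answer: JECN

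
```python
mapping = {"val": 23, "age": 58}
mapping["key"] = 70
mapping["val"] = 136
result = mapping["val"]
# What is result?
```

Trace:
`mapping = {"val": 23, "age": 58}` → mapping = {'val': 23, 'age': 58}
`mapping["key"] = 70` → mapping = {'val': 23, 'age': 58, 'key': 70}
`mapping["val"] = 136` → mapping = {'val': 136, 'age': 58, 'key': 70}
`result = mapping["val"]` → result = 136
So result = 136

Answer: 136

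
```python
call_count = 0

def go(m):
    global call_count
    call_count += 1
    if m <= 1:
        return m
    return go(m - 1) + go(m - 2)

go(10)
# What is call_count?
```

Calls(m) = 1 + Calls(m-1) + Calls(m-2); Calls(0)=Calls(1)=1. For m=10 this gives 177.

Answer: 177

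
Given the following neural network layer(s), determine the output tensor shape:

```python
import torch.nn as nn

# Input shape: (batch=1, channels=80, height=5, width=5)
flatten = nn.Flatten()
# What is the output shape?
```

Input: (1, 80, 5, 5) -> Output: (1, 2000)

Answer: (1, 2000)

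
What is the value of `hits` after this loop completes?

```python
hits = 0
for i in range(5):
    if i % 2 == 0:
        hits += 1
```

Count numbers divisible by 2 in range(5)
`hits` takes the values: 0 → 1 → 2 → 3

Answer: 3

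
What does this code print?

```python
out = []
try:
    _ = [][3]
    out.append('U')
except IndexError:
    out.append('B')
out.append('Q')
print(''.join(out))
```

Execution trace: 'B' (except IndexError) → 'Q' (after the try/except). Output: BQ

Answer: BQ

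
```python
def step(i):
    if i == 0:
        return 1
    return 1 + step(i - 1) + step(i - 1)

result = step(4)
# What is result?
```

step(i) = 1 + 2·step(i-1), step(0)=1. Closed form: (1+1)·2^4 - 1 = 31.

Answer: 31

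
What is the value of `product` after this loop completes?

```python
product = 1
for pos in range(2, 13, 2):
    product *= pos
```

Product of even numbers 2 to 12
`product` takes the values: 1 → 2 → 8 → 48 → 384 → 3840 → 46080

Answer: 46080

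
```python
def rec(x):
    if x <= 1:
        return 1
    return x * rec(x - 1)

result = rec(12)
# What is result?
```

rec(12) = 12 * 11 * 10 * 9 * 8 * 7 * 6 * 5 * 4 * 3 * 2 * 1 = 479001600

Answer: 479001600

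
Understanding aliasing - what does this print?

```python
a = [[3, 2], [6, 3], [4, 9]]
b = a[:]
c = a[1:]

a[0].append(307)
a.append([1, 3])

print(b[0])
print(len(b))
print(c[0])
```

Key concept: slice with nested mutation.
Step by step:
`a = [[3, 2], [6, 3], [4, 9]]` → a = [[3, 2], [6, 3], [4, 9]]
`b = a[:]` → b = [[3, 2], [6, 3], [4, 9]]
`c = a[1:]` → c = [[6, 3], [4, 9]]
`a[0].append(307)` → a = [[3, 2, 307], [6, 3], [4, 9]]; b = [[3, 2, 307], [6, 3], [4, 9]]
`a.append([1, 3])` → a = [[3, 2, 307], [6, 3], [4, 9], [1, 3]]
`print(b[0])` → prints [3, 2, 307]
`print(len(b))` → prints 3
`print(c[0])` → prints [6, 3]

Answer:
[3, 2, 307]
3
[6, 3]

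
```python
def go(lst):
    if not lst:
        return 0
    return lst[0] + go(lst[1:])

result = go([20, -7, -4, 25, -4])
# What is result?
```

20 + (-7) + (-4) + 25 + (-4) + 0 = 30

Answer: 30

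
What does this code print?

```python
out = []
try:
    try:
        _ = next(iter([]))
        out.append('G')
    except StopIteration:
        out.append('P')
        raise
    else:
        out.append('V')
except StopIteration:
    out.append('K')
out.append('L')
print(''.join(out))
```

Execution trace: 'P' (except StopIteration) → 'K' (outer except StopIteration) → 'L' (after the try/except). Output: PKL

Answer: PKL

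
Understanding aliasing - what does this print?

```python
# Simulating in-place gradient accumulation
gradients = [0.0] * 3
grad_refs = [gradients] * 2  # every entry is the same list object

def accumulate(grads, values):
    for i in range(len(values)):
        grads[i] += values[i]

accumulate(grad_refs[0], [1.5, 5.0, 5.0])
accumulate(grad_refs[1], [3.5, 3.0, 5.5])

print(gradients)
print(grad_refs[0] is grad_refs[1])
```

Key concept: gradient accumulation aliasing.
Step by step:
`gradients = [0.0] * 3` → gradients = [0.0, 0.0, 0.0]
`grad_refs = [gradients] * 2` → grad_refs = [[0.0, 0.0, 0.0], [0.0, 0.0, 0.0]]
`accumulate(grad_refs[0], [1.5, 5.0, 5.0])` → gradients = [1.5, 5.0, 5.0]; grad_refs = [[1.5, 5.0, 5.0], [1.5, 5.0, 5.0]]
`accumulate(grad_refs[1], [3.5, 3.0, 5.5])` → gradients = [5.0, 8.0, 10.5]; grad_refs = [[5.0, 8.0, 10.5], [5.0, 8.0, 10.5]]
`print(gradients)` → prints [5.0, 8.0, 10.5]
`print(grad_refs[0] is grad_refs[1])` → prints True

Answer:
[5.0, 8.0, 10.5]
True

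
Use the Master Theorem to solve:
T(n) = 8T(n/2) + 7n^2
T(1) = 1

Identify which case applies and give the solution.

a=8, b=2, f(n)=7n^2. log_2(8) = 3. Since c=2 < 3, Case 1 applies: T(n) = Θ(n^log_b(a)) = O(n^3).

Answer: O(n^3) - Case 1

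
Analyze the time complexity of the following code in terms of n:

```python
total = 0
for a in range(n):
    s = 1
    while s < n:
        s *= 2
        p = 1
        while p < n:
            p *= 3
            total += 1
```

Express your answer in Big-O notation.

Each loop level contributes: n × log n × log n. Multiplying the contributions gives O(n log² n).

Answer: O(n log² n)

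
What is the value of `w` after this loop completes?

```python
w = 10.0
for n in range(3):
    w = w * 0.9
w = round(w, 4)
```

Exponential decay: 10.0 * 0.9^3
`w` takes the values: 10.0 → 9.0 → 8.1 → 7.29

Answer: 7.29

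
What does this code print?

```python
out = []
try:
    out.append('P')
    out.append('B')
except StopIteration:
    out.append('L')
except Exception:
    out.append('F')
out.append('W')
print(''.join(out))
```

Execution trace: 'P' (try body) → 'B' (try body, no exception) → 'W' (after the try/except). Output: PBW

Answer: PBW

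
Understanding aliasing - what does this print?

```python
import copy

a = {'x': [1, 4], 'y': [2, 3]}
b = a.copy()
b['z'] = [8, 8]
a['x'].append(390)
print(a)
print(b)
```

Key concept: shallow copy of dict with mutable values.
Step by step:
`a = {'x': [1, 4], 'y': [2, 3]}` → a = {'x': [1, 4], 'y': [2, 3]}
`b = a.copy()` → b = {'x': [1, 4], 'y': [2, 3]}
`b['z'] = [8, 8]` → b = {'x': [1, 4], 'y': [2, 3], 'z': [8, 8]}
`a['x'].append(390)` → a = {'x': [1, 4, 390], 'y': [2, 3]}; b = {'x': [1, 4, 390], 'y': [2, 3], 'z': [8, 8]}
`print(a)` → prints {'x': [1, 4, 390], 'y': [2, 3]}
`print(b)` → prints {'x': [1, 4, 390], 'y': [2, 3], 'z': [8, 8]}

Answer:
{'x': [1, 4, 390], 'y': [2, 3]}
{'x': [1, 4, 390], 'y': [2, 3], 'z': [8, 8]}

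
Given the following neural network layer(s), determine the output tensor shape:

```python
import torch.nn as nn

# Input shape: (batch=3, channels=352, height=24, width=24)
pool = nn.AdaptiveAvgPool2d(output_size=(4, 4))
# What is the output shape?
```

Input: (3, 352, 24, 24) -> Output: (3, 352, 4, 4)

Answer: (3, 352, 4, 4)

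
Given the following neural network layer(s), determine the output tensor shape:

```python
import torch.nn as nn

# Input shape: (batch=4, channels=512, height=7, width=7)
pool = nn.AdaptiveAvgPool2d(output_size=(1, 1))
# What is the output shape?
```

Input: (4, 512, 7, 7) -> Output: (4, 512, 1, 1)

Answer: (4, 512, 1, 1)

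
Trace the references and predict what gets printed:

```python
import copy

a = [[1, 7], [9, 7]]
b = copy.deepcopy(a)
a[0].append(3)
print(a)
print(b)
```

Key concept: deep copy is fully independent.
Step by step:
`a = [[1, 7], [9, 7]]` → a = [[1, 7], [9, 7]]
`b = copy.deepcopy(a)` → b = [[1, 7], [9, 7]]
`a[0].append(3)` → a = [[1, 7, 3], [9, 7]]
`print(a)` → prints [[1, 7, 3], [9, 7]]
`print(b)` → prints [[1, 7], [9, 7]]

Answer:
[[1, 7, 3], [9, 7]]
[[1, 7], [9, 7]]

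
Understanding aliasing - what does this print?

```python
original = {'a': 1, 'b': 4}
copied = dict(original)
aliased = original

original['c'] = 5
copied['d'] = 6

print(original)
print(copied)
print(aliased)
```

Key concept: dict() creates copy, assignment creates alias.
Step by step:
`original = {'a': 1, 'b': 4}` → original = {'a': 1, 'b': 4}
`copied = dict(original)` → copied = {'a': 1, 'b': 4}
`aliased = original` → aliased = {'a': 1, 'b': 4} (same object as original)
`original['c'] = 5` → original = {'a': 1, 'b': 4, 'c': 5} (same object as aliased); aliased = {'a': 1, 'b': 4, 'c': 5} (same object as original)
`copied['d'] = 6` → copied = {'a': 1, 'b': 4, 'd': 6}
`print(original)` → prints {'a': 1, 'b': 4, 'c': 5}
`print(copied)` → prints {'a': 1, 'b': 4, 'd': 6}
`print(aliased)` → prints {'a': 1, 'b': 4, 'c': 5}

Answer:
{'a': 1, 'b': 4, 'c': 5}
{'a': 1, 'b': 4, 'd': 6}
{'a': 1, 'b': 4, 'c': 5}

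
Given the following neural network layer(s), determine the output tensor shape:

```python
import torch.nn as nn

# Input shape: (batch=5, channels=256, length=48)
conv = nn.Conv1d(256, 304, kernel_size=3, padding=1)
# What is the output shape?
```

Input: (5, 256, 48) -> Output: (5, 304, 48)

Answer: (5, 304, 48)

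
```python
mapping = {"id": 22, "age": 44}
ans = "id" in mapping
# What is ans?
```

Trace:
`mapping = {"id": 22, "age": 44}` → mapping = {'id': 22, 'age': 44}
`ans = "id" in mapping` → ans = True
So ans = True

Answer: True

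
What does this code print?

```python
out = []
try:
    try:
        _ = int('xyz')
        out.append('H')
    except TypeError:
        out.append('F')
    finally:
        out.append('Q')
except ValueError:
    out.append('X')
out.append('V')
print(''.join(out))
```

Execution trace: 'Q' (finally) → 'X' (outer except ValueError) → 'V' (after the try/except). Output: QXV

Answer: QXV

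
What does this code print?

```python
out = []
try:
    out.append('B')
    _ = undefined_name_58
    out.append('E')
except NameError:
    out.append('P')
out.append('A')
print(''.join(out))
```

Execution trace: 'B' (try body) → 'P' (except NameError) → 'A' (after the try/except). Output: BPA

Answer: BPA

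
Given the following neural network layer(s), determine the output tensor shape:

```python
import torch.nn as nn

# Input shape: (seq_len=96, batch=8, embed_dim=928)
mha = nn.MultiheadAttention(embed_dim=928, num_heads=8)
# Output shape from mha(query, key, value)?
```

Input: (96, 8, 928) -> Output: (96, 8, 928)

Answer: (96, 8, 928)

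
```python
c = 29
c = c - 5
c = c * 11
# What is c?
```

Trace:
`c = 29` → c = 29
`c = c - 5` → c = 24
`c = c * 11` → c = 264
So c = 264

Answer: 264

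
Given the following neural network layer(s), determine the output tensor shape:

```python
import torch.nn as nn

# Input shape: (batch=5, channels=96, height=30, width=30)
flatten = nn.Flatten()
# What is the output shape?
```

Input: (5, 96, 30, 30) -> Output: (5, 86400)

Answer: (5, 86400)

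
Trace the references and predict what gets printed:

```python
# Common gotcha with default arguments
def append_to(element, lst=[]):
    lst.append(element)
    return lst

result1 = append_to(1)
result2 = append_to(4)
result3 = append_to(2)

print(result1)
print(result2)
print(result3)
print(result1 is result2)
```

Key concept: mutable default argument gotcha.
Step by step:
`result1 = append_to(1)` → result1 = [1]
`result2 = append_to(4)` → result1 = [1, 4] (same object as result2); result2 = [1, 4] (same object as result1)
`result3 = append_to(2)` → result1 = [1, 4, 2] (same object as result2, result3); result2 = [1, 4, 2] (same object as result1, result3); result3 = [1, 4, 2] (same object as result1, result2)
`print(result1)` → prints [1, 4, 2]
`print(result2)` → prints [1, 4, 2]
`print(result3)` → prints [1, 4, 2]
`print(result1 is result2)` → prints True

Answer:
[1, 4, 2]
[1, 4, 2]
[1, 4, 2]
True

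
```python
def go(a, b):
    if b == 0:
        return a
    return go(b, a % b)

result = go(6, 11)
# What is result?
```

go(6, 11) -> go(11, 6) -> go(6, 5) -> go(5, 1) -> go(1, 0) -> 1

Answer: 1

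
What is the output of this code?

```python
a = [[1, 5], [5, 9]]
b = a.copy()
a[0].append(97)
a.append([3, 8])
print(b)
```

Key concept: shallow copy with nested lists.
Step by step:
`a = [[1, 5], [5, 9]]` → a = [[1, 5], [5, 9]]
`b = a.copy()` → b = [[1, 5], [5, 9]]
`a[0].append(97)` → a = [[1, 5, 97], [5, 9]]; b = [[1, 5, 97], [5, 9]]
`a.append([3, 8])` → a = [[1, 5, 97], [5, 9], [3, 8]]
`print(b)` → prints [[1, 5, 97], [5, 9]]

Answer: [[1, 5, 97], [5, 9]]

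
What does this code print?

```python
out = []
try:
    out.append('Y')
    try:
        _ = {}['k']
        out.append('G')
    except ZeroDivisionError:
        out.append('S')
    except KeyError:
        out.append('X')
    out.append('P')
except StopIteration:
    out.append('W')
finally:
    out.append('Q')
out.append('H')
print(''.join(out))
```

Execution trace: 'Y' (try body) → 'X' (inner except KeyError) → 'P' (try body, no exception) → 'Q' (finally) → 'H' (after the try/except). Output: YXPQH

Answer: YXPQH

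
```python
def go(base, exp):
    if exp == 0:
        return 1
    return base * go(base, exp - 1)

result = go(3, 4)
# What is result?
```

go(3, 4) = 3 * 3 * 3 * 3 = 81

Answer: 81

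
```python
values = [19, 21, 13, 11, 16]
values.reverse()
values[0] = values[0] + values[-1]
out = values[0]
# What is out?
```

Trace:
`values = [19, 21, 13, 11, 16]` → values = [19, 21, 13, 11, 16]
`values.reverse()` → values = [16, 11, 13, 21, 19]
`values[0] = values[0] + values[-1]` → values = [35, 11, 13, 21, 19]
`out = values[0]` → out = 35
So out = 35

Answer: 35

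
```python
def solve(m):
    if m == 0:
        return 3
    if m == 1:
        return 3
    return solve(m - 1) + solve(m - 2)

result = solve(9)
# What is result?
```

Build up from base cases: solve(0)=3, solve(1)=3, solve(2)=6, solve(3)=9, solve(4)=15, solve(5)=24, solve(6)=39, ..., solve(9)=165

Answer: 165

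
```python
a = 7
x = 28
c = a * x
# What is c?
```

Trace:
`a = 7` → a = 7
`x = 28` → x = 28
`c = a * x` → c = 196
So c = 196

Answer: 196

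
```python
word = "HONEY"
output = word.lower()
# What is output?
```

Trace:
`word = "HONEY"` → word = 'HONEY'
`output = word.lower()` → output = 'honey'
So output = 'honey'

Answer: 'honey'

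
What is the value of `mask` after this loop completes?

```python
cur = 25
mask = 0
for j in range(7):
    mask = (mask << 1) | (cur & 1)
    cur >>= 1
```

Reverse lowest 7 bits of 25
`mask` takes the values: 0 → 1 → 2 → 4 → 9 → 19 → 38 → 76

Answer: 76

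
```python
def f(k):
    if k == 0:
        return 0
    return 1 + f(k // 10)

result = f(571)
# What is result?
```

Count of digits of 571: 3

Answer: 3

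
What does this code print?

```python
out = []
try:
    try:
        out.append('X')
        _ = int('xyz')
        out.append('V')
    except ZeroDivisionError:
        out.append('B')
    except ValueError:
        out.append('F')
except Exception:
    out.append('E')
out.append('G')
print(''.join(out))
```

Execution trace: 'X' (inner try body) → 'F' (inner except ValueError) → 'G' (after the try/except). Output: XFG

Answer: XFG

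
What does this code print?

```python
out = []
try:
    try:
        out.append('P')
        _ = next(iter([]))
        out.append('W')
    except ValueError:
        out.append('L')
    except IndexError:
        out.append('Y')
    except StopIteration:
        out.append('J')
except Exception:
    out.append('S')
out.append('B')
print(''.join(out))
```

Execution trace: 'P' (inner try body) → 'J' (inner except StopIteration) → 'B' (after the try/except). Output: PJB

Answer: PJB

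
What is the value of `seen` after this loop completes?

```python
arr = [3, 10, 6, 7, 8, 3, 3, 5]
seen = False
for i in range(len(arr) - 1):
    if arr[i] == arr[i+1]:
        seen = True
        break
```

Check consecutive duplicates in [3, 10, 6, 7, 8, 3, 3, 5]
`seen` takes the values: False → True

Answer: True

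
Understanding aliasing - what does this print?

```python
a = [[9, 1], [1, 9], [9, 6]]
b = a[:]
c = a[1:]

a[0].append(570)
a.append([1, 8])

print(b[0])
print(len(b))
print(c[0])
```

Key concept: slice with nested mutation.
Step by step:
`a = [[9, 1], [1, 9], [9, 6]]` → a = [[9, 1], [1, 9], [9, 6]]
`b = a[:]` → b = [[9, 1], [1, 9], [9, 6]]
`c = a[1:]` → c = [[1, 9], [9, 6]]
`a[0].append(570)` → a = [[9, 1, 570], [1, 9], [9, 6]]; b = [[9, 1, 570], [1, 9], [9, 6]]
`a.append([1, 8])` → a = [[9, 1, 570], [1, 9], [9, 6], [1, 8]]
`print(b[0])` → prints [9, 1, 570]
`print(len(b))` → prints 3
`print(c[0])` → prints [1, 9]

Answer:
[9, 1, 570]
3
[1, 9]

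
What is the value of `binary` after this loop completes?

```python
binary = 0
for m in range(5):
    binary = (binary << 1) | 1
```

Build 5 consecutive 1-bits: 0b11111
`binary` takes the values: 0 → 1 → 3 → 7 → 15 → 31

Answer: 31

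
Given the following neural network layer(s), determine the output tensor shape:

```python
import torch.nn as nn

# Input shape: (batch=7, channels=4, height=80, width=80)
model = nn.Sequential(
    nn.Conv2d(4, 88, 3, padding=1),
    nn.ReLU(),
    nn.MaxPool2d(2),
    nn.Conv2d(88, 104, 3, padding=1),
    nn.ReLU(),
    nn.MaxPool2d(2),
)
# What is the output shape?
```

Input: (7, 4, 80, 80) -> after first Conv2d: (7, 88, 80, 80) -> after first MaxPool2d: (7, 88, 40, 40) -> after second Conv2d: (7, 104, 40, 40) -> Output: (7, 104, 20, 20)

Answer: (7, 104, 20, 20)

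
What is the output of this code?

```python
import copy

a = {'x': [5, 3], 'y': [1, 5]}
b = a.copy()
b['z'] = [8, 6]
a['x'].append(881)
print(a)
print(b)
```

Key concept: shallow copy of dict with mutable values.
Step by step:
`a = {'x': [5, 3], 'y': [1, 5]}` → a = {'x': [5, 3], 'y': [1, 5]}
`b = a.copy()` → b = {'x': [5, 3], 'y': [1, 5]}
`b['z'] = [8, 6]` → b = {'x': [5, 3], 'y': [1, 5], 'z': [8, 6]}
`a['x'].append(881)` → a = {'x': [5, 3, 881], 'y': [1, 5]}; b = {'x': [5, 3, 881], 'y': [1, 5], 'z': [8, 6]}
`print(a)` → prints {'x': [5, 3, 881], 'y': [1, 5]}
`print(b)` → prints {'x': [5, 3, 881], 'y': [1, 5], 'z': [8, 6]}

Answer:
{'x': [5, 3, 881], 'y': [1, 5]}
{'x': [5, 3, 881], 'y': [1, 5], 'z': [8, 6]}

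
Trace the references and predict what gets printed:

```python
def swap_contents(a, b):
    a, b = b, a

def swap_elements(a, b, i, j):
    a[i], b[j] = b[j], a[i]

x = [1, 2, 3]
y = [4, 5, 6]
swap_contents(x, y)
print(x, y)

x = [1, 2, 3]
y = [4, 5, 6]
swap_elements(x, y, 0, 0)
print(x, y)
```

Key concept: parameter rebinding vs mutation.
Step by step:
`x = [1, 2, 3]` → x = [1, 2, 3]
`y = [4, 5, 6]` → y = [4, 5, 6]
`swap_contents(x, y)` → no visible change to tracked variables
`print(x, y)` → prints [1, 2, 3] [4, 5, 6]
`x = [1, 2, 3]` → x = [1, 2, 3]
`y = [4, 5, 6]` → y = [4, 5, 6]
`swap_elements(x, y, 0, 0)` → x = [4, 2, 3]; y = [1, 5, 6]
`print(x, y)` → prints [4, 2, 3] [1, 5, 6]

Answer:
[1, 2, 3] [4, 5, 6]
[4, 2, 3] [1, 5, 6]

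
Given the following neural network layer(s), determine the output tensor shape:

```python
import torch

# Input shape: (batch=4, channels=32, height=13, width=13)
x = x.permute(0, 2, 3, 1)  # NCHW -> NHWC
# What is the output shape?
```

Input: (4, 32, 13, 13) -> Output: (4, 13, 13, 32)

Answer: (4, 13, 13, 32)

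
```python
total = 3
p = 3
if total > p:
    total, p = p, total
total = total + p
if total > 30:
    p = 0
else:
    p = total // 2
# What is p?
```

Trace:
`total = 3` → total = 3
`p = 3` → p = 3
`if total > p: ...` → total > p is False → no variable changes
`total = total + p` → total = 6
`if total > 30: ...` → total > 30 is False, take else branch → no variable changes
So p = 3

Answer: 3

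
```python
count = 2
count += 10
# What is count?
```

Trace:
`count = 2` → count = 2
`count += 10` → count = 12
So count = 12

Answer: 12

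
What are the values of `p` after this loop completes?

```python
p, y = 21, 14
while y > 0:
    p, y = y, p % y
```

GCD of 21 and 14
`p` takes the values: 21 → 14 → 7

Answer: 7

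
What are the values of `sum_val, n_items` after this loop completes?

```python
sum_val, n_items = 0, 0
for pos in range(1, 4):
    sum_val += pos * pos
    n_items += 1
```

Sum of squares and count
`sum_val, n_items` takes the values: (0, 0) → (1, 0) → (1, 1) → (5, 1) → (5, 2) → (14, 2) → (14, 3)

Answer: 14, 3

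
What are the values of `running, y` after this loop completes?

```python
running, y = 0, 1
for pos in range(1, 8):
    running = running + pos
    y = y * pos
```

Sum and factorial of 1 to 7
`running, y` takes the values: (0, 1) → (1, 1) → (3, 1) → (3, 2) → (6, 2) → (6, 6) → (10, 6) → (10, 24) → (15, 24) → (15, 120) → (21, 120) → (21, 720) → (28, 720) → (28, 5040)

Answer: 28, 5040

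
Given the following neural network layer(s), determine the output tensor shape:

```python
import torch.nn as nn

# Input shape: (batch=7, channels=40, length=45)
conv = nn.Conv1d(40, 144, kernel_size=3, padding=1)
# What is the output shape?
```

Input: (7, 40, 45) -> Output: (7, 144, 45)

Answer: (7, 144, 45)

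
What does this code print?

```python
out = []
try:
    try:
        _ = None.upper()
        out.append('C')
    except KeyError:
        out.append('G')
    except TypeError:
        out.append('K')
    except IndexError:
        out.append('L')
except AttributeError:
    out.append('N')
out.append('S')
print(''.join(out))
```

Execution trace: 'N' (outer except AttributeError) → 'S' (after the try/except). Output: NS

Answer: NS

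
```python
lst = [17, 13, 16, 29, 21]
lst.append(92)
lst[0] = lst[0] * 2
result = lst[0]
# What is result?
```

Trace:
`lst = [17, 13, 16, 29, 21]` → lst = [17, 13, 16, 29, 21]
`lst.append(92)` → lst = [17, 13, 16, 29, 21, 92]
`lst[0] = lst[0] * 2` → lst = [34, 13, 16, 29, 21, 92]
`result = lst[0]` → result = 34
So result = 34

Answer: 34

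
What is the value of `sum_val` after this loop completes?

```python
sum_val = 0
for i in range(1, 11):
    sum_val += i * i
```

Sum of squares 1² to 10² = 385
`sum_val` takes the values: 0 → 1 → 5 → 14 → 30 → 55 → 91 → 140 → 204 → 285 → 385

Answer: 385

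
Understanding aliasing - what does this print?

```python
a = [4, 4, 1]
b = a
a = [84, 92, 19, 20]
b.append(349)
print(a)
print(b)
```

Key concept: rebinding vs mutation: a is rebound to a new list, b still points at the original.
Step by step:
`a = [4, 4, 1]` → a = [4, 4, 1]
`b = a` → b = [4, 4, 1] (same object as a)
`a = [84, 92, 19, 20]` → a = [84, 92, 19, 20]
`b.append(349)` → b = [4, 4, 1, 349]
`print(a)` → prints [84, 92, 19, 20]
`print(b)` → prints [4, 4, 1, 349]

Answer:
[84, 92, 19, 20]
[4, 4, 1, 349]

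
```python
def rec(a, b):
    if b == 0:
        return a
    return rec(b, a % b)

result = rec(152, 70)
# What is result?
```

rec(152, 70) -> rec(70, 12) -> rec(12, 10) -> rec(10, 2) -> rec(2, 0) -> 2

Answer: 2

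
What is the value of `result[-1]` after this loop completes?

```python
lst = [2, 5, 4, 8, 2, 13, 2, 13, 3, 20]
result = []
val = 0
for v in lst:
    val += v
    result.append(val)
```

Cumulative sum ends at 72
`result` takes the values: [] → [2] → [2, 7] → [2, 7, 11] → [2, 7, 11, 19] → [2, 7, 11, 19, 21] → [2, 7, 11, 19, 21, 34] → [2, 7, 11, 19, 21, 34, 36] → [2, 7, 11, 19, 21, 34, 36, 49] → [2, 7, 11, 19, 21, 34, 36, 49, 52] → [2, 7, 11, 19, 21, 34, 36, 49, 52, 72]
So `result[-1]` = 72

Answer: 72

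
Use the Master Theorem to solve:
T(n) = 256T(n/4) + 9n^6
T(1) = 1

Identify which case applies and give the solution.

a=256, b=4, f(n)=9n^6. log_4(256) = 4. Since c=6 > 4 and the regularity condition holds (256(n/4)^6 = (256/4^6)n^6 with 256/4^6 < 1), Case 3 applies: T(n) = Θ(f(n)) = O(n^6).

Answer: O(n^6) - Case 3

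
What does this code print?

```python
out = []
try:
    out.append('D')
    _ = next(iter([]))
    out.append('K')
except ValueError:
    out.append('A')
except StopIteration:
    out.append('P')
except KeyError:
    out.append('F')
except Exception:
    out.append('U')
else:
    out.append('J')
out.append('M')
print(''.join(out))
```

Execution trace: 'D' (try body) → 'P' (except StopIteration) → 'M' (after the try/except). Output: DPM

Answer: DPM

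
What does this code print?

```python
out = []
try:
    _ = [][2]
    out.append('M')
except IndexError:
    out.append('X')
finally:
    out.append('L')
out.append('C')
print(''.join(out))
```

Execution trace: 'X' (except IndexError) → 'L' (finally) → 'C' (after the try/except). Output: XLC

Answer: XLC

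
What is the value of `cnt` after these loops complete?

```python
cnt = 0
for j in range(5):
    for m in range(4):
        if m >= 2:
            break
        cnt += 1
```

Inner breaks at 2, outer runs 5 times
`cnt` takes the values: 0 → 1 → 2 → 3 → 4 → 5 → 6 → 7 → 8 → 9 → 10

Answer: 10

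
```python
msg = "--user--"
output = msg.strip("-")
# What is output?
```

Trace:
`msg = "--user--"` → msg = '--user--'
`output = msg.strip("-")` → output = 'user'
So output = 'user'

Answer: 'user'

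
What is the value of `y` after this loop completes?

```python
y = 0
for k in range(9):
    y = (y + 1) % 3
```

Increment mod 3, 9 times = 0
`y` takes the values: 0 → 1 → 2 → 0 → 1 → 2 → 0 → 1 → 2 → 0

Answer: 0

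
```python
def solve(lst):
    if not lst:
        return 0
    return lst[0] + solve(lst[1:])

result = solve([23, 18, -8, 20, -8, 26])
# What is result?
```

23 + 18 + (-8) + 20 + (-8) + 26 + 0 = 71

Answer: 71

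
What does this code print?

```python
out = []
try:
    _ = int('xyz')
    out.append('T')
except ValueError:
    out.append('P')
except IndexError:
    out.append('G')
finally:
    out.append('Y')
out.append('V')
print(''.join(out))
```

Execution trace: 'P' (except ValueError) → 'Y' (finally) → 'V' (after the try/except). Output: PYV

Answer: PYV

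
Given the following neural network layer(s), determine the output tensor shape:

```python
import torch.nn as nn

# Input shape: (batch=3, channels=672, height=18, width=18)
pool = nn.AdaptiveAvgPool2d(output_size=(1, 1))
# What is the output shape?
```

Input: (3, 672, 18, 18) -> Output: (3, 672, 1, 1)

Answer: (3, 672, 1, 1)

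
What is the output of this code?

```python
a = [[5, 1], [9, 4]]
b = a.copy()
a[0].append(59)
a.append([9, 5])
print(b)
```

Key concept: shallow copy with nested lists.
Step by step:
`a = [[5, 1], [9, 4]]` → a = [[5, 1], [9, 4]]
`b = a.copy()` → b = [[5, 1], [9, 4]]
`a[0].append(59)` → a = [[5, 1, 59], [9, 4]]; b = [[5, 1, 59], [9, 4]]
`a.append([9, 5])` → a = [[5, 1, 59], [9, 4], [9, 5]]
`print(b)` → prints [[5, 1, 59], [9, 4]]

Answer: [[5, 1, 59], [9, 4]]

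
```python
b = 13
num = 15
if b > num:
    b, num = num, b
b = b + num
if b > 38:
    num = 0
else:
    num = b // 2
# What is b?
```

Trace:
`b = 13` → b = 13
`num = 15` → num = 15
`if b > num: ...` → b > num is False → no variable changes
`b = b + num` → b = 28
`if b > 38: ...` → b > 38 is False, take else branch → num = 14
So b = 28

Answer: 28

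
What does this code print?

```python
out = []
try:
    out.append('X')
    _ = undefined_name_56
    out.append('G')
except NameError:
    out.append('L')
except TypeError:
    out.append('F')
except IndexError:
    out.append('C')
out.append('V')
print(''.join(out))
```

Execution trace: 'X' (try body) → 'L' (except NameError) → 'V' (after the try/except). Output: XLV

Answer: XLV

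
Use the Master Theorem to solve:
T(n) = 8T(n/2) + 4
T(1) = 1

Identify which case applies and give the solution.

a=8, b=2, f(n)=4. log_2(8) = 3. Since c=0 < 3, Case 1 applies: T(n) = Θ(n^log_b(a)) = O(n^3).

Answer: O(n^3) - Case 1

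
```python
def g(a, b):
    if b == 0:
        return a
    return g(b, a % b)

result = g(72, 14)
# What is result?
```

g(72, 14) -> g(14, 2) -> g(2, 0) -> 2

Answer: 2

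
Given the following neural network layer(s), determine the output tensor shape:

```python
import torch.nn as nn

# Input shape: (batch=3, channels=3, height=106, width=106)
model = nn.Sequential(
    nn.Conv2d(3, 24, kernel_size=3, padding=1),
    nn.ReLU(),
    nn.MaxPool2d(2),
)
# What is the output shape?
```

Input: (3, 3, 106, 106) -> after Conv2d: (3, 24, 106, 106) -> after ReLU: (3, 24, 106, 106) -> Output: (3, 24, 53, 53)

Answer: (3, 24, 53, 53)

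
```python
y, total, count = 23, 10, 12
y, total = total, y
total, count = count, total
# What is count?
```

Trace:
`y, total, count = 23, 10, 12` → y = 23; total = 10; count = 12
`y, total = total, y` → y = 10; total = 23
`total, count = count, total` → total = 12; count = 23
So count = 23

Answer: 23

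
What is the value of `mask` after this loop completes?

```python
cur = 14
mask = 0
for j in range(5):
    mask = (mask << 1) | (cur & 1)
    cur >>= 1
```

Reverse lowest 5 bits of 14
`mask` takes the values: 0 → 1 → 3 → 7 → 14

Answer: 14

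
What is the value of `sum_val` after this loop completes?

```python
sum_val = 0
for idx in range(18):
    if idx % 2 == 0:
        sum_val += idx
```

Sum of even numbers 0 to 17
`sum_val` takes the values: 0 → 2 → 6 → 12 → 20 → 30 → 42 → 56 → 72

Answer: 72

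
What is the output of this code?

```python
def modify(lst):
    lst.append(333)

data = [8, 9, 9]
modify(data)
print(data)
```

Key concept: function modifies passed list.
Step by step:
`data = [8, 9, 9]` → data = [8, 9, 9]
`modify(data)` → data = [8, 9, 9, 333]
`print(data)` → prints [8, 9, 9, 333]

Answer: [8, 9, 9, 333]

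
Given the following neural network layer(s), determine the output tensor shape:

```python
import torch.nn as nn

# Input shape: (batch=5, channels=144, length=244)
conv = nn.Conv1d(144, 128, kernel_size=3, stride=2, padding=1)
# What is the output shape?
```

Input: (5, 144, 244) -> Output: (5, 128, 122)

Answer: (5, 128, 122)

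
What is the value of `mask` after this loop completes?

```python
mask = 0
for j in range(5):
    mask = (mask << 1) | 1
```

Build 5 consecutive 1-bits: 0b11111
`mask` takes the values: 0 → 1 → 3 → 7 → 15 → 31

Answer: 31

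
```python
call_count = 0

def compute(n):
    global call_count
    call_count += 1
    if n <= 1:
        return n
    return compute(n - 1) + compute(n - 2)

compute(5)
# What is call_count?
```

Calls(n) = 1 + Calls(n-1) + Calls(n-2); Calls(0)=Calls(1)=1. For n=5 this gives 15.

Answer: 15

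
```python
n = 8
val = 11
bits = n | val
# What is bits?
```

Trace:
`n = 8` → n = 8
`val = 11` → val = 11
`bits = n | val` → bits = 11
So bits = 11

Answer: 11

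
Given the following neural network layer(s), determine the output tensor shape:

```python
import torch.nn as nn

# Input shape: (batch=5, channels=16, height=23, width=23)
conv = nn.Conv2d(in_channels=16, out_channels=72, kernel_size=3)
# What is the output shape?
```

Input: (5, 16, 23, 23) -> Output: (5, 72, 21, 21)

Answer: (5, 72, 21, 21)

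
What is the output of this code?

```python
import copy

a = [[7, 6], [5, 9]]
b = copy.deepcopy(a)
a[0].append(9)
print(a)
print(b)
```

Key concept: deep copy is fully independent.
Step by step:
`a = [[7, 6], [5, 9]]` → a = [[7, 6], [5, 9]]
`b = copy.deepcopy(a)` → b = [[7, 6], [5, 9]]
`a[0].append(9)` → a = [[7, 6, 9], [5, 9]]
`print(a)` → prints [[7, 6, 9], [5, 9]]
`print(b)` → prints [[7, 6], [5, 9]]

Answer:
[[7, 6, 9], [5, 9]]
[[7, 6], [5, 9]]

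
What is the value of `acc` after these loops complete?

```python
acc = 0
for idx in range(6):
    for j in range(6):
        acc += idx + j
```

Sum of all idx+j for idx,j in 6x6
`acc` takes the values: 0 → 1 → 3 → 6 → 10 → 15 → 16 → 18 → 21 → 25 → 30 → 36 → 38 → 41 → 45 → 50 → 56 → 63 → 66 → 70 → 75 → 81 → 88 → 96 → 100 → 105 → 111 → 118 → 126 → 135 → 140 → 146 → 153 → 161 → 170 → 180

Answer: 180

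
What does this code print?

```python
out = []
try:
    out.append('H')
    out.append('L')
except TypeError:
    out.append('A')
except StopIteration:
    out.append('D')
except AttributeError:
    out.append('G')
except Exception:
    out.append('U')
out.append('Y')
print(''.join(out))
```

Execution trace: 'H' (try body) → 'L' (try body, no exception) → 'Y' (after the try/except). Output: HLY

Answer: HLY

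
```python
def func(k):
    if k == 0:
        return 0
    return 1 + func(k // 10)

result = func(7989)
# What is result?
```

Count of digits of 7989: 4

Answer: 4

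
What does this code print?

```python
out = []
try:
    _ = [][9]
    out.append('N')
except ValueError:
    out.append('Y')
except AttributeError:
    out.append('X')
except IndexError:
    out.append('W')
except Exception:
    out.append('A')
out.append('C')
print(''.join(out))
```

Execution trace: 'W' (except IndexError) → 'C' (after the try/except). Output: WC

Answer: WC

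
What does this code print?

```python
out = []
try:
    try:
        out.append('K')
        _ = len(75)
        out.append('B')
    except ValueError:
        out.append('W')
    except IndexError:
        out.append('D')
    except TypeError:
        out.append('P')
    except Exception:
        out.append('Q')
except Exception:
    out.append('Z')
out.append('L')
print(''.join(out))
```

Execution trace: 'K' (inner try body) → 'P' (inner except TypeError) → 'L' (after the try/except). Output: KPL

Answer: KPL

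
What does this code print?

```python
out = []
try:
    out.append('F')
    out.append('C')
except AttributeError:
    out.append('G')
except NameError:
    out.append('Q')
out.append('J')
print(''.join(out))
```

Execution trace: 'F' (try body) → 'C' (try body, no exception) → 'J' (after the try/except). Output: FCJ

Answer: FCJ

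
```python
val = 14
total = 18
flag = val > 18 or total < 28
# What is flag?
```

Trace:
`val = 14` → val = 14
`total = 18` → total = 18
`flag = val > 18 or total < 28` → flag = True
So flag = True

Answer: True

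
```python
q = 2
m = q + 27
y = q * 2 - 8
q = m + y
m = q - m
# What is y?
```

Trace:
`q = 2` → q = 2
`m = q + 27` → m = 29
`y = q * 2 - 8` → y = -4
`q = m + y` → q = 25
`m = q - m` → m = -4
So y = -4

Answer: -4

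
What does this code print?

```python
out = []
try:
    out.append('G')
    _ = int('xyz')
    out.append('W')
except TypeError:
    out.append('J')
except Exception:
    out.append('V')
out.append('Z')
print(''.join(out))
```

Execution trace: 'G' (try body) → 'V' (except Exception) → 'Z' (after the try/except). Output: GVZ

Answer: GVZ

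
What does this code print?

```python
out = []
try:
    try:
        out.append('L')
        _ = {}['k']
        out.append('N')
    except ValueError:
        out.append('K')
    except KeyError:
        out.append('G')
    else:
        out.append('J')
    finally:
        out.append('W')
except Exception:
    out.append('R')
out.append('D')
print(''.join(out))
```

Execution trace: 'L' (inner try body) → 'G' (inner except KeyError) → 'W' (inner finally) → 'D' (after the try/except). Output: LGWD

Answer: LGWD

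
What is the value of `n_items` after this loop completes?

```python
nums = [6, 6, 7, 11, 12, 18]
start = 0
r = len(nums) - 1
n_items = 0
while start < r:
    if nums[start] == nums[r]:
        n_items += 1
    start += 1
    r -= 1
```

Count matching pairs from ends
`n_items` takes the values: 0

Answer: 0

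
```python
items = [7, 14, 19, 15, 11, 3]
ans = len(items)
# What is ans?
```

Trace:
`items = [7, 14, 19, 15, 11, 3]` → items = [7, 14, 19, 15, 11, 3]
`ans = len(items)` → ans = 6
So ans = 6

Answer: 6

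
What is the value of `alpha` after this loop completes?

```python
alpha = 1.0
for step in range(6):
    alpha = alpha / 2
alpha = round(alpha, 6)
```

Halving LR 6 times: 1 / 2^6
`alpha` takes the values: 1.0 → 0.5 → 0.25 → 0.125 → 0.0625 → 0.03125 → 0.015625

Answer: 0.015625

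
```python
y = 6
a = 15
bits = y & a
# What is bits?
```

Trace:
`y = 6` → y = 6
`a = 15` → a = 15
`bits = y & a` → bits = 6
So bits = 6

Answer: 6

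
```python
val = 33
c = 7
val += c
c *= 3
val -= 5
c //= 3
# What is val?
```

Trace:
`val = 33` → val = 33
`c = 7` → c = 7
`val += c` → val = 40
`c *= 3` → c = 21
`val -= 5` → val = 35
`c //= 3` → c = 7
So val = 35

Answer: 35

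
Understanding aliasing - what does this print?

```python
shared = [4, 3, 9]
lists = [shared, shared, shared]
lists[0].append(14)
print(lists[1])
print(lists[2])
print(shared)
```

Key concept: list of same reference.
Step by step:
`shared = [4, 3, 9]` → shared = [4, 3, 9]
`lists = [shared, shared, shared]` → lists = [[4, 3, 9], [4, 3, 9], [4, 3, 9]]
`lists[0].append(14)` → shared = [4, 3, 9, 14]; lists = [[4, 3, 9, 14], [4, 3, 9, 14], [4, 3, 9, 14]]
`print(lists[1])` → prints [4, 3, 9, 14]
`print(lists[2])` → prints [4, 3, 9, 14]
`print(shared)` → prints [4, 3, 9, 14]

Answer:
[4, 3, 9, 14]
[4, 3, 9, 14]
[4, 3, 9, 14]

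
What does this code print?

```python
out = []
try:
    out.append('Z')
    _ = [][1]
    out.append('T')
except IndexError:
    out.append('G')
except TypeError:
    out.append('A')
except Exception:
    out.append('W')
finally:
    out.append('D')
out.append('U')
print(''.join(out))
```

Execution trace: 'Z' (try body) → 'G' (except IndexError) → 'D' (finally) → 'U' (after the try/except). Output: ZGDU

Answer: ZGDU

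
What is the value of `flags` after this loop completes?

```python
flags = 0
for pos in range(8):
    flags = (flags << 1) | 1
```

Build 8 consecutive 1-bits: 0b11111111
`flags` takes the values: 0 → 1 → 3 → 7 → 15 → 31 → 63 → 127 → 255

Answer: 255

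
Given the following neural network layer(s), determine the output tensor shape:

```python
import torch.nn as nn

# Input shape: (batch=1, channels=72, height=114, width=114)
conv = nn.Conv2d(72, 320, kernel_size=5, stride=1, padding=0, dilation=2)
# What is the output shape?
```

Input: (1, 72, 114, 114) -> Output: (1, 320, 106, 106)

Answer: (1, 320, 106, 106)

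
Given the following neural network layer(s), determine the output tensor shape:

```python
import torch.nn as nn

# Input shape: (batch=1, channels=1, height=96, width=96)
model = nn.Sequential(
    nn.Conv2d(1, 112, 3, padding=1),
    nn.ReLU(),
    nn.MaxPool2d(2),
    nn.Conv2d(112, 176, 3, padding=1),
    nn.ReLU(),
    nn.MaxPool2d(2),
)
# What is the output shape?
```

Input: (1, 1, 96, 96) -> after first Conv2d: (1, 112, 96, 96) -> after first MaxPool2d: (1, 112, 48, 48) -> after second Conv2d: (1, 176, 48, 48) -> Output: (1, 176, 24, 24)

Answer: (1, 176, 24, 24)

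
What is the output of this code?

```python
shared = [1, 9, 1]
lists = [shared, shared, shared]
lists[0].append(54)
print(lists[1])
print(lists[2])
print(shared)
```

Key concept: list of same reference.
Step by step:
`shared = [1, 9, 1]` → shared = [1, 9, 1]
`lists = [shared, shared, shared]` → lists = [[1, 9, 1], [1, 9, 1], [1, 9, 1]]
`lists[0].append(54)` → shared = [1, 9, 1, 54]; lists = [[1, 9, 1, 54], [1, 9, 1, 54], [1, 9, 1, 54]]
`print(lists[1])` → prints [1, 9, 1, 54]
`print(lists[2])` → prints [1, 9, 1, 54]
`print(shared)` → prints [1, 9, 1, 54]

Answer:
[1, 9, 1, 54]
[1, 9, 1, 54]
[1, 9, 1, 54]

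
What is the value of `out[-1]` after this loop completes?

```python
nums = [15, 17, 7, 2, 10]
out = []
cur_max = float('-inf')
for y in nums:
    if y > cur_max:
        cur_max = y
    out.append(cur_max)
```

Running max ends at 17
`out` takes the values: [] → [15] → [15, 17] → [15, 17, 17] → [15, 17, 17, 17] → [15, 17, 17, 17, 17]
So `out[-1]` = 17

Answer: 17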